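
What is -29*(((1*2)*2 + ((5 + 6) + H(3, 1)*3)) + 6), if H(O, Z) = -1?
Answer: -522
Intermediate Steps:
-29*(((1*2)*2 + ((5 + 6) + H(3, 1)*3)) + 6) = -29*(((1*2)*2 + ((5 + 6) - 1*3)) + 6) = -29*((2*2 + (11 - 3)) + 6) = -29*((4 + 8) + 6) = -29*(12 + 6) = -29*18 = -522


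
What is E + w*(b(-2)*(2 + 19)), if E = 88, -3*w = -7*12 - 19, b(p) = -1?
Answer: -633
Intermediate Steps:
w = 103/3 (w = -(-7*12 - 19)/3 = -(-84 - 19)/3 = -⅓*(-103) = 103/3 ≈ 34.333)
E + w*(b(-2)*(2 + 19)) = 88 + 103*(-(2 + 19))/3 = 88 + 103*(-1*21)/3 = 88 + (103/3)*(-21) = 88 - 721 = -633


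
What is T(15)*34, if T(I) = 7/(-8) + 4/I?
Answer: -1241/60 ≈ -20.683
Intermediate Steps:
T(I) = -7/8 + 4/I (T(I) = 7*(-⅛) + 4/I = -7/8 + 4/I)
T(15)*34 = (-7/8 + 4/15)*34 = -73/120*34 = -1241/60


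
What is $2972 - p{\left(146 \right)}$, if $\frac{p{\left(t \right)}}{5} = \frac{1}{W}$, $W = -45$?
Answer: $\frac{26749}{9} \approx 2972.1$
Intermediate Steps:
$p{\left(t \right)} = - \frac{1}{9}$ ($p{\left(t \right)} = \frac{5}{-45} = 5 \left(- \frac{1}{45}\right) = - \frac{1}{9}$)
$2972 - p{\left(146 \right)} = 2972 - - \frac{1}{9} = 2972 + \frac{1}{9} = \frac{26749}{9}$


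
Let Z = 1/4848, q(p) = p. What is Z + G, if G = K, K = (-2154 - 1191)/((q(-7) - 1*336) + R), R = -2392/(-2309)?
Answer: 7488965327/765591312 ≈ 9.7819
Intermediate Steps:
Z = 1/4848 ≈ 0.00020627
R = 2392/2309 (R = -2392*(-1/2309) = 2392/2309 ≈ 1.0359)
K = 1544721/157919 (K = (-2154 - 1191)/((-7 - 1*336) + 2392/2309) = -3345/((-7 - 336) + 2392/2309) = -3345/(-343 + 2392/2309) = -3345/(-789595/2309) = -3345*(-2309/789595) = 1544721/157919 ≈ 9.7817)
G = 1544721/157919 ≈ 9.7817
Z + G = 1/4848 + 1544721/157919 = 7488965327/765591312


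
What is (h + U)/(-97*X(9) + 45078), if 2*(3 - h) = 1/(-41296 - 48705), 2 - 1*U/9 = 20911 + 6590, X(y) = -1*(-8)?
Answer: -44548334975/7974448604 ≈ -5.5864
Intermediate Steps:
X(y) = 8
U = -247491 (U = 18 - 9*(20911 + 6590) = 18 - 9*27501 = 18 - 247509 = -247491)
h = 540007/180002 (h = 3 - 1/(2*(-41296 - 48705)) = 3 - ½/(-90001) = 3 - ½*(-1/90001) = 3 + 1/180002 = 540007/180002 ≈ 3.0000)
(h + U)/(-97*X(9) + 45078) = (540007/180002 - 247491)/(-97*8 + 45078) = -44548334975/(180002*(-776 + 45078)) = -44548334975/180002/44302 = -44548334975/180002*1/44302 = -44548334975/7974448604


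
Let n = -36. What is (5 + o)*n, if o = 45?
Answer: -1800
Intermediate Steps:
(5 + o)*n = (5 + 45)*(-36) = 50*(-36) = -1800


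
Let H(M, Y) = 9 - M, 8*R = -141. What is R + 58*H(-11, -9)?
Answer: 9139/8 ≈ 1142.4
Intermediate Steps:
R = -141/8 (R = (⅛)*(-141) = -141/8 ≈ -17.625)
R + 58*H(-11, -9) = -141/8 + 58*(9 - 1*(-11)) = -141/8 + 58*(9 + 11) = -141/8 + 58*20 = -141/8 + 1160 = 9139/8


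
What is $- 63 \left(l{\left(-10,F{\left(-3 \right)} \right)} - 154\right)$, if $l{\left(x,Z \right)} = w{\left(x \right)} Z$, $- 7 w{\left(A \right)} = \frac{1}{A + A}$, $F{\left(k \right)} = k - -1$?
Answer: $\frac{97029}{10} \approx 9702.9$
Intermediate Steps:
$F{\left(k \right)} = 1 + k$ ($F{\left(k \right)} = k + 1 = 1 + k$)
$w{\left(A \right)} = - \frac{1}{14 A}$ ($w{\left(A \right)} = - \frac{1}{7 \left(A + A\right)} = - \frac{1}{7 \cdot 2 A} = - \frac{\frac{1}{2} \frac{1}{A}}{7} = - \frac{1}{14 A}$)
$l{\left(x,Z \right)} = - \frac{Z}{14 x}$ ($l{\left(x,Z \right)} = - \frac{1}{14 x} Z = - \frac{Z}{14 x}$)
$- 63 \left(l{\left(-10,F{\left(-3 \right)} \right)} - 154\right) = - 63 \left(- \frac{1 - 3}{14 \left(-10\right)} - 154\right) = - 63 \left(\left(- \frac{1}{14}\right) \left(-2\right) \left(- \frac{1}{10}\right) - 154\right) = - 63 \left(- \frac{1}{70} - 154\right) = \left(-63\right) \left(- \frac{10781}{70}\right) = \frac{97029}{10}$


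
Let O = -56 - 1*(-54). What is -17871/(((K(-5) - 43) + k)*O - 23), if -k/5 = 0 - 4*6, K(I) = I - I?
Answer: 5957/59 ≈ 100.97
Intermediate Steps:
K(I) = 0
k = 120 (k = -5*(0 - 4*6) = -5*(0 - 24) = -5*(-24) = 120)
O = -2 (O = -56 + 54 = -2)
-17871/(((K(-5) - 43) + k)*O - 23) = -17871/(((0 - 43) + 120)*(-2) - 23) = -17871/((-43 + 120)*(-2) - 23) = -17871/(77*(-2) - 23) = -17871/(-154 - 23) = -17871/(-177) = -17871*(-1/177) = 5957/59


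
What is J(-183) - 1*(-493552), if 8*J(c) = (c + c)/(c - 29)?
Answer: 418532279/848 ≈ 4.9355e+5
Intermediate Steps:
J(c) = c/(4*(-29 + c)) (J(c) = ((c + c)/(c - 29))/8 = ((2*c)/(-29 + c))/8 = (2*c/(-29 + c))/8 = c/(4*(-29 + c)))
J(-183) - 1*(-493552) = (¼)*(-183)/(-29 - 183) - 1*(-493552) = (¼)*(-183)/(-212) + 493552 = (¼)*(-183)*(-1/212) + 493552 = 183/848 + 493552 = 418532279/848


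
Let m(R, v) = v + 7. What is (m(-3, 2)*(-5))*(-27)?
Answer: 1215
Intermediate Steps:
m(R, v) = 7 + v
(m(-3, 2)*(-5))*(-27) = ((7 + 2)*(-5))*(-27) = (9*(-5))*(-27) = -45*(-27) = 1215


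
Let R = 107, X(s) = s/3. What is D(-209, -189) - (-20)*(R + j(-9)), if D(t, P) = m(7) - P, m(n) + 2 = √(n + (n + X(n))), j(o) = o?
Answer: 2147 + 7*√3/3 ≈ 2151.0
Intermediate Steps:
X(s) = s/3 (X(s) = s*(⅓) = s/3)
m(n) = -2 + √21*√n/3 (m(n) = -2 + √(n + (n + n/3)) = -2 + √(n + 4*n/3) = -2 + √(7*n/3) = -2 + √21*√n/3)
D(t, P) = -2 - P + 7*√3/3 (D(t, P) = (-2 + √21*√7/3) - P = (-2 + 7*√3/3) - P = -2 - P + 7*√3/3)
D(-209, -189) - (-20)*(R + j(-9)) = (-2 - 1*(-189) + 7*√3/3) - (-20)*(107 - 9) = (-2 + 189 + 7*√3/3) - (-20)*98 = (187 + 7*√3/3) - 1*(-1960) = (187 + 7*√3/3) + 1960 = 2147 + 7*√3/3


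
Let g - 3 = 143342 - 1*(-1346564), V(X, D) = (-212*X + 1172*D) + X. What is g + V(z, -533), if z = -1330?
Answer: 1145863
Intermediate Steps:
V(X, D) = -211*X + 1172*D
g = 1489909 (g = 3 + (143342 - 1*(-1346564)) = 3 + (143342 + 1346564) = 3 + 1489906 = 1489909)
g + V(z, -533) = 1489909 + (-211*(-1330) + 1172*(-533)) = 1489909 + (280630 - 624676) = 1489909 - 344046 = 1145863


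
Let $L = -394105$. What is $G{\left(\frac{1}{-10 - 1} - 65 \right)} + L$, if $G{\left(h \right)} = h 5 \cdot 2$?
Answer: $- \frac{4342315}{11} \approx -3.9476 \cdot 10^{5}$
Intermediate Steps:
$G{\left(h \right)} = 10 h$ ($G{\left(h \right)} = 5 h 2 = 10 h$)
$G{\left(\frac{1}{-10 - 1} - 65 \right)} + L = 10 \left(\frac{1}{-10 - 1} - 65\right) - 394105 = 10 \left(\frac{1}{-11} - 65\right) - 394105 = 10 \left(- \frac{1}{11} - 65\right) - 394105 = 10 \left(- \frac{716}{11}\right) - 394105 = - \frac{7160}{11} - 394105 = - \frac{4342315}{11}$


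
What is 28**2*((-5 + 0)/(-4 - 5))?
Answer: 3920/9 ≈ 435.56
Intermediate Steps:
28**2*((-5 + 0)/(-4 - 5)) = 784*(-5/(-9)) = 784*(-5*(-1/9)) = 784*(5/9) = 3920/9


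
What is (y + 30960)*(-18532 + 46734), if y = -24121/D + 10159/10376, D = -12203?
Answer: 55282655831291953/63309164 ≈ 8.7322e+8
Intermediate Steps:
y = 374249773/126618328 (y = -24121/(-12203) + 10159/10376 = -24121*(-1/12203) + 10159*(1/10376) = 24121/12203 + 10159/10376 = 374249773/126618328 ≈ 2.9557)
(y + 30960)*(-18532 + 46734) = (374249773/126618328 + 30960)*(-18532 + 46734) = (3920477684653/126618328)*28202 = 55282655831291953/63309164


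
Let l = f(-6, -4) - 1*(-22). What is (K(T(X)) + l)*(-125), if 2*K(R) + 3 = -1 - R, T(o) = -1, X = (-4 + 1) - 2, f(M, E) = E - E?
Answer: -5125/2 ≈ -2562.5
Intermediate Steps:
f(M, E) = 0
X = -5 (X = -3 - 2 = -5)
l = 22 (l = 0 - 1*(-22) = 0 + 22 = 22)
K(R) = -2 - R/2 (K(R) = -3/2 + (-1 - R)/2 = -3/2 + (-½ - R/2) = -2 - R/2)
(K(T(X)) + l)*(-125) = ((-2 - ½*(-1)) + 22)*(-125) = ((-2 + ½) + 22)*(-125) = (-3/2 + 22)*(-125) = (41/2)*(-125) = -5125/2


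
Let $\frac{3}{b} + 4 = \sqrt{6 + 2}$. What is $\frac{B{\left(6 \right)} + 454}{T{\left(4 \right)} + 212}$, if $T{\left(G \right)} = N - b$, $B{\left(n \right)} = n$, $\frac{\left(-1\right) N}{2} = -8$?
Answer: $\frac{93840}{46817} - \frac{920 \sqrt{2}}{140451} \approx 1.9951$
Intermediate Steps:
$N = 16$ ($N = \left(-2\right) \left(-8\right) = 16$)
$b = \frac{3}{-4 + 2 \sqrt{2}}$ ($b = \frac{3}{-4 + \sqrt{6 + 2}} = \frac{3}{-4 + \sqrt{8}} = \frac{3}{-4 + 2 \sqrt{2}} \approx -2.5607$)
$T{\left(G \right)} = \frac{35}{2} + \frac{3 \sqrt{2}}{4}$ ($T{\left(G \right)} = 16 - \left(- \frac{3}{2} - \frac{3 \sqrt{2}}{4}\right) = 16 + \left(\frac{3}{2} + \frac{3 \sqrt{2}}{4}\right) = \frac{35}{2} + \frac{3 \sqrt{2}}{4}$)
$\frac{B{\left(6 \right)} + 454}{T{\left(4 \right)} + 212} = \frac{6 + 454}{\left(\frac{35}{2} + \frac{3 \sqrt{2}}{4}\right) + 212} = \frac{460}{\frac{459}{2} + \frac{3 \sqrt{2}}{4}}$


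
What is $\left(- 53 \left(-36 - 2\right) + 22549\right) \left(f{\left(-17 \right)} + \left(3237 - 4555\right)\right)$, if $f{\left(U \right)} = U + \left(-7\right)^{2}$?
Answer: $-31588018$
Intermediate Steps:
$f{\left(U \right)} = 49 + U$ ($f{\left(U \right)} = U + 49 = 49 + U$)
$\left(- 53 \left(-36 - 2\right) + 22549\right) \left(f{\left(-17 \right)} + \left(3237 - 4555\right)\right) = \left(- 53 \left(-36 - 2\right) + 22549\right) \left(\left(49 - 17\right) + \left(3237 - 4555\right)\right) = \left(\left(-53\right) \left(-38\right) + 22549\right) \left(32 + \left(3237 - 4555\right)\right) = \left(2014 + 22549\right) \left(32 - 1318\right) = 24563 \left(-1286\right) = -31588018$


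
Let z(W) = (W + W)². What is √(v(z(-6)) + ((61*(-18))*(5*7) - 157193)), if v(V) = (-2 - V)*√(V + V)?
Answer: √(-195623 - 1752*√2) ≈ 445.08*I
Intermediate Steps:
z(W) = 4*W² (z(W) = (2*W)² = 4*W²)
v(V) = √2*√V*(-2 - V) (v(V) = (-2 - V)*√(2*V) = (-2 - V)*(√2*√V) = √2*√V*(-2 - V))
√(v(z(-6)) + ((61*(-18))*(5*7) - 157193)) = √(√2*√(4*(-6)²)*(-2 - 4*(-6)²) + ((61*(-18))*(5*7) - 157193)) = √(√2*√(4*36)*(-2 - 4*36) + (-1098*35 - 157193)) = √(√2*√144*(-2 - 1*144) + (-38430 - 157193)) = √(√2*12*(-2 - 144) - 195623) = √(√2*12*(-146) - 195623) = √(-1752*√2 - 195623) = √(-195623 - 1752*√2)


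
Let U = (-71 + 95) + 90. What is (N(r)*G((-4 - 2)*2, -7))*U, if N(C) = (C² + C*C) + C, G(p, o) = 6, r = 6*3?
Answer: 455544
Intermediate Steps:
r = 18
N(C) = C + 2*C² (N(C) = (C² + C²) + C = 2*C² + C = C + 2*C²)
U = 114 (U = 24 + 90 = 114)
(N(r)*G((-4 - 2)*2, -7))*U = ((18*(1 + 2*18))*6)*114 = ((18*(1 + 36))*6)*114 = ((18*37)*6)*114 = (666*6)*114 = 3996*114 = 455544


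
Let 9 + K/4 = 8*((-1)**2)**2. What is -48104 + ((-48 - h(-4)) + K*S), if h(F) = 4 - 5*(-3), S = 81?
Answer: -48495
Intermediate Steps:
h(F) = 19 (h(F) = 4 + 15 = 19)
K = -4 (K = -36 + 4*(8*((-1)**2)**2) = -36 + 4*(8*1**2) = -36 + 4*(8*1) = -36 + 4*8 = -36 + 32 = -4)
-48104 + ((-48 - h(-4)) + K*S) = -48104 + ((-48 - 1*19) - 4*81) = -48104 + ((-48 - 19) - 324) = -48104 + (-67 - 324) = -48104 - 391 = -48495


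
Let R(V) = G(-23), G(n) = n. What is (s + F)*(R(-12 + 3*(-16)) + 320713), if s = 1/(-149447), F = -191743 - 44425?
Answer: -11318624984416930/149447 ≈ -7.5737e+10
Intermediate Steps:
F = -236168
R(V) = -23
s = -1/149447 ≈ -6.6913e-6
(s + F)*(R(-12 + 3*(-16)) + 320713) = (-1/149447 - 236168)*(-23 + 320713) = -35294599097/149447*320690 = -11318624984416930/149447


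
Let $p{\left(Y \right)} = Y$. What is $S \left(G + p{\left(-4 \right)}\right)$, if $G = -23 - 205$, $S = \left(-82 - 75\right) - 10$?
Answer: $38744$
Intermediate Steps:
$S = -167$ ($S = -157 - 10 = -167$)
$G = -228$ ($G = -23 - 205 = -228$)
$S \left(G + p{\left(-4 \right)}\right) = - 167 \left(-228 - 4\right) = \left(-167\right) \left(-232\right) = 38744$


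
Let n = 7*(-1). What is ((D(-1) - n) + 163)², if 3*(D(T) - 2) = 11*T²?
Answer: 277729/9 ≈ 30859.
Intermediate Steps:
D(T) = 2 + 11*T²/3 (D(T) = 2 + (11*T²)/3 = 2 + 11*T²/3)
n = -7
((D(-1) - n) + 163)² = (((2 + (11/3)*(-1)²) - 1*(-7)) + 163)² = (((2 + (11/3)*1) + 7) + 163)² = (((2 + 11/3) + 7) + 163)² = ((17/3 + 7) + 163)² = (38/3 + 163)² = (527/3)² = 277729/9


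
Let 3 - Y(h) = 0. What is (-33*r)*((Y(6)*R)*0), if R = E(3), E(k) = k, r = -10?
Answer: 0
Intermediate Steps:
Y(h) = 3 (Y(h) = 3 - 1*0 = 3 + 0 = 3)
R = 3
(-33*r)*((Y(6)*R)*0) = (-33*(-10))*((3*3)*0) = 330*(9*0) = 330*0 = 0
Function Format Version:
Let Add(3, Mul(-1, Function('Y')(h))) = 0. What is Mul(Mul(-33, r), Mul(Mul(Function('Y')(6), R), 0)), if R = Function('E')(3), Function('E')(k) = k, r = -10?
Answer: 0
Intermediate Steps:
Function('Y')(h) = 3 (Function('Y')(h) = Add(3, Mul(-1, 0)) = Add(3, 0) = 3)
R = 3
Mul(Mul(-33, r), Mul(Mul(Function('Y')(6), R), 0)) = Mul(Mul(-33, -10), Mul(Mul(3, 3), 0)) = Mul(330, Mul(9, 0)) = Mul(330, 0) = 0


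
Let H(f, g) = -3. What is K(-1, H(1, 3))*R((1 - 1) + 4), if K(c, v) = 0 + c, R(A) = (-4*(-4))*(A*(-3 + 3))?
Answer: 0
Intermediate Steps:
R(A) = 0 (R(A) = 16*(A*0) = 16*0 = 0)
K(c, v) = c
K(-1, H(1, 3))*R((1 - 1) + 4) = -1*0 = 0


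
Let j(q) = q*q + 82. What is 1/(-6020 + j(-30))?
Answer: -1/5038 ≈ -0.00019849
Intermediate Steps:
j(q) = 82 + q² (j(q) = q² + 82 = 82 + q²)
1/(-6020 + j(-30)) = 1/(-6020 + (82 + (-30)²)) = 1/(-6020 + (82 + 900)) = 1/(-6020 + 982) = 1/(-5038) = -1/5038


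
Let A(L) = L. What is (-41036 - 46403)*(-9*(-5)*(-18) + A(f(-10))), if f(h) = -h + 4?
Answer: 69601444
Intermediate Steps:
f(h) = 4 - h
(-41036 - 46403)*(-9*(-5)*(-18) + A(f(-10))) = (-41036 - 46403)*(-9*(-5)*(-18) + (4 - 1*(-10))) = -87439*(45*(-18) + (4 + 10)) = -87439*(-810 + 14) = -87439*(-796) = 69601444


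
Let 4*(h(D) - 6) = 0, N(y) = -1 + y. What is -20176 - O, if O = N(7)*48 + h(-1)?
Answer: -20470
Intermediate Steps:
h(D) = 6 (h(D) = 6 + (¼)*0 = 6 + 0 = 6)
O = 294 (O = (-1 + 7)*48 + 6 = 6*48 + 6 = 288 + 6 = 294)
-20176 - O = -20176 - 1*294 = -20176 - 294 = -20470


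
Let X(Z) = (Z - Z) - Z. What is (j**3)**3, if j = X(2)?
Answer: -512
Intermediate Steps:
X(Z) = -Z (X(Z) = 0 - Z = -Z)
j = -2 (j = -1*2 = -2)
(j**3)**3 = ((-2)**3)**3 = (-8)**3 = -512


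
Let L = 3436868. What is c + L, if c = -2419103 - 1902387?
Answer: -884622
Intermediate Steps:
c = -4321490
c + L = -4321490 + 3436868 = -884622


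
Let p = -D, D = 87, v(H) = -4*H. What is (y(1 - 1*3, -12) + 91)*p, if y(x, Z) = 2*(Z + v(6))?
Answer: -1653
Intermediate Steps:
y(x, Z) = -48 + 2*Z (y(x, Z) = 2*(Z - 4*6) = 2*(Z - 24) = 2*(-24 + Z) = -48 + 2*Z)
p = -87 (p = -1*87 = -87)
(y(1 - 1*3, -12) + 91)*p = ((-48 + 2*(-12)) + 91)*(-87) = ((-48 - 24) + 91)*(-87) = (-72 + 91)*(-87) = 19*(-87) = -1653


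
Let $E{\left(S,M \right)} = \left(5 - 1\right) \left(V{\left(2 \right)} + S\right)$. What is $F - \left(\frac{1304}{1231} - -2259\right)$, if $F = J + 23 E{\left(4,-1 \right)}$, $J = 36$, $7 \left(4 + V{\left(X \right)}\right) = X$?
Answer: $- \frac{18938215}{8617} \approx -2197.8$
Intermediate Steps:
$V{\left(X \right)} = -4 + \frac{X}{7}$
$E{\left(S,M \right)} = - \frac{104}{7} + 4 S$ ($E{\left(S,M \right)} = \left(5 - 1\right) \left(\left(-4 + \frac{1}{7} \cdot 2\right) + S\right) = 4 \left(\left(-4 + \frac{2}{7}\right) + S\right) = 4 \left(- \frac{26}{7} + S\right) = - \frac{104}{7} + 4 S$)
$F = \frac{436}{7}$ ($F = 36 + 23 \left(- \frac{104}{7} + 4 \cdot 4\right) = 36 + 23 \left(- \frac{104}{7} + 16\right) = 36 + 23 \cdot \frac{8}{7} = 36 + \frac{184}{7} = \frac{436}{7} \approx 62.286$)
$F - \left(\frac{1304}{1231} - -2259\right) = \frac{436}{7} - \left(\frac{1304}{1231} - -2259\right) = \frac{436}{7} - \left(1304 \cdot \frac{1}{1231} + 2259\right) = \frac{436}{7} - \left(\frac{1304}{1231} + 2259\right) = \frac{436}{7} - \frac{2782133}{1231} = - \frac{18938215}{8617}$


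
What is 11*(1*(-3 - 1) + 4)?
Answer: 0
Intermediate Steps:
11*(1*(-3 - 1) + 4) = 11*(1*(-4) + 4) = 11*(-4 + 4) = 11*0 = 0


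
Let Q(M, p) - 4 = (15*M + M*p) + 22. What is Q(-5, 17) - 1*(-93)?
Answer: -41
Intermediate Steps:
Q(M, p) = 26 + 15*M + M*p (Q(M, p) = 4 + ((15*M + M*p) + 22) = 4 + (22 + 15*M + M*p) = 26 + 15*M + M*p)
Q(-5, 17) - 1*(-93) = (26 + 15*(-5) - 5*17) - 1*(-93) = (26 - 75 - 85) + 93 = -134 + 93 = -41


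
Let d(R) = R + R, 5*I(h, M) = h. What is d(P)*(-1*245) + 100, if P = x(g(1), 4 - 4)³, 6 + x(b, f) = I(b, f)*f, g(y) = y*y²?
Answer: 105940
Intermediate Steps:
I(h, M) = h/5
g(y) = y³
x(b, f) = -6 + b*f/5 (x(b, f) = -6 + (b/5)*f = -6 + b*f/5)
P = -216 (P = (-6 + (⅕)*1³*(4 - 4))³ = (-6 + (⅕)*1*0)³ = (-6 + 0)³ = (-6)³ = -216)
d(R) = 2*R
d(P)*(-1*245) + 100 = (2*(-216))*(-1*245) + 100 = -432*(-245) + 100 = 105840 + 100 = 105940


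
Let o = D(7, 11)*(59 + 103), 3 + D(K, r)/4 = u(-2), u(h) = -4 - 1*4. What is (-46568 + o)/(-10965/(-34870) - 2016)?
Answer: 374475904/14057391 ≈ 26.639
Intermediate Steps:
u(h) = -8 (u(h) = -4 - 4 = -8)
D(K, r) = -44 (D(K, r) = -12 + 4*(-8) = -12 - 32 = -44)
o = -7128 (o = -44*(59 + 103) = -44*162 = -7128)
(-46568 + o)/(-10965/(-34870) - 2016) = (-46568 - 7128)/(-10965/(-34870) - 2016) = -53696/(-10965*(-1/34870) - 2016) = -53696/(2193/6974 - 2016) = -53696/(-14057391/6974) = -53696*(-6974/14057391) = 374475904/14057391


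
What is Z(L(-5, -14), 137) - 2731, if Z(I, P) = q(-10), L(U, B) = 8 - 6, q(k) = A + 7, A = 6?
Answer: -2718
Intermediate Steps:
q(k) = 13 (q(k) = 6 + 7 = 13)
L(U, B) = 2
Z(I, P) = 13
Z(L(-5, -14), 137) - 2731 = 13 - 2731 = -2718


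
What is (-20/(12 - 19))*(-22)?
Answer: -440/7 ≈ -62.857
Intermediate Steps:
(-20/(12 - 19))*(-22) = (-20/(-7))*(-22) = -⅐*(-20)*(-22) = (20/7)*(-22) = -440/7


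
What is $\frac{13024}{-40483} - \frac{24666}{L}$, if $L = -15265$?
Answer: $\frac{799742318}{617972995} \approx 1.2941$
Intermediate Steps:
$\frac{13024}{-40483} - \frac{24666}{L} = \frac{13024}{-40483} - \frac{24666}{-15265} = 13024 \left(- \frac{1}{40483}\right) - - \frac{24666}{15265} = - \frac{13024}{40483} + \frac{24666}{15265} = \frac{799742318}{617972995}$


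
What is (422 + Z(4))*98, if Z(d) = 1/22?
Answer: 454965/11 ≈ 41360.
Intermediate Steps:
Z(d) = 1/22
(422 + Z(4))*98 = (422 + 1/22)*98 = (9285/22)*98 = 454965/11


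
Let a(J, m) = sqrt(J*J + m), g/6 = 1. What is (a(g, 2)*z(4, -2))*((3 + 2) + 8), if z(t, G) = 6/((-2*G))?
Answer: 39*sqrt(38)/2 ≈ 120.21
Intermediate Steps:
g = 6 (g = 6*1 = 6)
a(J, m) = sqrt(m + J**2) (a(J, m) = sqrt(J**2 + m) = sqrt(m + J**2))
z(t, G) = -3/G (z(t, G) = 6*(-1/(2*G)) = -3/G)
(a(g, 2)*z(4, -2))*((3 + 2) + 8) = (sqrt(2 + 6**2)*(-3/(-2)))*((3 + 2) + 8) = (sqrt(2 + 36)*(-3*(-1/2)))*(5 + 8) = (sqrt(38)*(3/2))*13 = (3*sqrt(38)/2)*13 = 39*sqrt(38)/2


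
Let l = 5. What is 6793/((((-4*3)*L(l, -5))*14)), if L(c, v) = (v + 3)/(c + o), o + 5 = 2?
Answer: 6793/168 ≈ 40.435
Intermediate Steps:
o = -3 (o = -5 + 2 = -3)
L(c, v) = (3 + v)/(-3 + c) (L(c, v) = (v + 3)/(c - 3) = (3 + v)/(-3 + c))
6793/((((-4*3)*L(l, -5))*14)) = 6793/((((-4*3)*((3 - 5)/(-3 + 5)))*14)) = 6793/((-12*(-2)/2*14)) = 6793/((-6*(-2)*14)) = 6793/((-12*(-1)*14)) = 6793/((12*14)) = 6793/168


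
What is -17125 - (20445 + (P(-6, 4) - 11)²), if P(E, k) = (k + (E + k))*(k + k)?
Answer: -37595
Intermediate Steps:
P(E, k) = 2*k*(E + 2*k) (P(E, k) = (E + 2*k)*(2*k) = 2*k*(E + 2*k))
-17125 - (20445 + (P(-6, 4) - 11)²) = -17125 - (20445 + (2*4*(-6 + 2*4) - 11)²) = -17125 - (20445 + (2*4*(-6 + 8) - 11)²) = -17125 - (20445 + (2*4*2 - 11)²) = -17125 - (20445 + (16 - 11)²) = -17125 - (20445 + 5²) = -17125 - (20445 + 25) = -17125 - 1*20470 = -17125 - 20470 = -37595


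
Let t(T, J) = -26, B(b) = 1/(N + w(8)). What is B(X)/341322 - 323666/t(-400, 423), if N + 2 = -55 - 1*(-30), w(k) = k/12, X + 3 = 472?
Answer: 1454578631605/116845898 ≈ 12449.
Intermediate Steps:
X = 469 (X = -3 + 472 = 469)
w(k) = k/12 (w(k) = k*(1/12) = k/12)
N = -27 (N = -2 + (-55 - 1*(-30)) = -2 + (-55 + 30) = -2 - 25 = -27)
B(b) = -3/79 (B(b) = 1/(-27 + (1/12)*8) = 1/(-27 + 2/3) = 1/(-79/3) = -3/79)
B(X)/341322 - 323666/t(-400, 423) = -3/79/341322 - 323666/(-26) = -3/79*1/341322 - 323666*(-1/26) = -1/8988146 + 161833/13 = 1454578631605/116845898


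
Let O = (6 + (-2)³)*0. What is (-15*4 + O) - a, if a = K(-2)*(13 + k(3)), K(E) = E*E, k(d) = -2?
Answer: -104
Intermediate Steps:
K(E) = E²
O = 0 (O = (6 - 8)*0 = -2*0 = 0)
a = 44 (a = (-2)²*(13 - 2) = 4*11 = 44)
(-15*4 + O) - a = (-15*4 + 0) - 1*44 = (-60 + 0) - 44 = -60 - 44 = -104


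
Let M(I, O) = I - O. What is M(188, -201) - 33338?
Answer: -32949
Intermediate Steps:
M(188, -201) - 33338 = (188 - 1*(-201)) - 33338 = (188 + 201) - 33338 = 389 - 33338 = -32949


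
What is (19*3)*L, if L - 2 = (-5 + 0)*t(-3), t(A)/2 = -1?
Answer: 684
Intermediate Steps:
t(A) = -2 (t(A) = 2*(-1) = -2)
L = 12 (L = 2 + (-5 + 0)*(-2) = 2 - 5*(-2) = 2 + 10 = 12)
(19*3)*L = (19*3)*12 = 57*12 = 684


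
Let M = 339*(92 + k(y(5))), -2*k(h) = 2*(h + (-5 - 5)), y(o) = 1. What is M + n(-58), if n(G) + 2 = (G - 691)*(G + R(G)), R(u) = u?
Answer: 121121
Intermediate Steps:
k(h) = 10 - h (k(h) = -(h + (-5 - 5)) = -(h - 10) = -(-10 + h) = -(-20 + 2*h)/2 = 10 - h)
n(G) = -2 + 2*G*(-691 + G) (n(G) = -2 + (G - 691)*(G + G) = -2 + (-691 + G)*(2*G) = -2 + 2*G*(-691 + G))
M = 34239 (M = 339*(92 + (10 - 1*1)) = 339*(92 + (10 - 1)) = 339*(92 + 9) = 339*101 = 34239)
M + n(-58) = 34239 + (-2 - 1382*(-58) + 2*(-58)²) = 34239 + (-2 + 80156 + 2*3364) = 34239 + (-2 + 80156 + 6728) = 34239 + 86882 = 121121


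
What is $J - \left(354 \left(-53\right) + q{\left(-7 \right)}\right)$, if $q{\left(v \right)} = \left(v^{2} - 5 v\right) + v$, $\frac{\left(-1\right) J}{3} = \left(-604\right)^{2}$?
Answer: $-1075763$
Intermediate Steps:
$J = -1094448$ ($J = - 3 \left(-604\right)^{2} = \left(-3\right) 364816 = -1094448$)
$q{\left(v \right)} = v^{2} - 4 v$
$J - \left(354 \left(-53\right) + q{\left(-7 \right)}\right) = -1094448 - \left(354 \left(-53\right) - 7 \left(-4 - 7\right)\right) = -1094448 - \left(-18762 - -77\right) = -1094448 - \left(-18762 + 77\right) = -1094448 - -18685 = -1094448 + 18685 = -1075763$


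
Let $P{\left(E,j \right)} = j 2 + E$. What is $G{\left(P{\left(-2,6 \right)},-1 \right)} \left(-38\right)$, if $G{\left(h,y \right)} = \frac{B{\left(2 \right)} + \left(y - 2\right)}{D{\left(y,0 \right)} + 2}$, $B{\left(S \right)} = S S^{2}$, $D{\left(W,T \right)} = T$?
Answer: $-95$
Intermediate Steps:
$B{\left(S \right)} = S^{3}$
$P{\left(E,j \right)} = E + 2 j$ ($P{\left(E,j \right)} = 2 j + E = E + 2 j$)
$G{\left(h,y \right)} = 3 + \frac{y}{2}$ ($G{\left(h,y \right)} = \frac{2^{3} + \left(y - 2\right)}{0 + 2} = \frac{8 + \left(-2 + y\right)}{2} = \left(6 + y\right) \frac{1}{2} = 3 + \frac{y}{2}$)
$G{\left(P{\left(-2,6 \right)},-1 \right)} \left(-38\right) = \left(3 + \frac{1}{2} \left(-1\right)\right) \left(-38\right) = \left(3 - \frac{1}{2}\right) \left(-38\right) = \frac{5}{2} \left(-38\right) = -95$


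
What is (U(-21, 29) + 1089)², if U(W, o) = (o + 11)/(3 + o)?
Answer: 19018321/16 ≈ 1.1886e+6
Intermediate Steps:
U(W, o) = (11 + o)/(3 + o)
(U(-21, 29) + 1089)² = ((11 + 29)/(3 + 29) + 1089)² = (40/32 + 1089)² = ((1/32)*40 + 1089)² = (5/4 + 1089)² = (4361/4)² = 19018321/16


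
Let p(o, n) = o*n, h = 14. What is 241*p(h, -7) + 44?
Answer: -23574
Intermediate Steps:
p(o, n) = n*o
241*p(h, -7) + 44 = 241*(-7*14) + 44 = 241*(-98) + 44 = -23618 + 44 = -23574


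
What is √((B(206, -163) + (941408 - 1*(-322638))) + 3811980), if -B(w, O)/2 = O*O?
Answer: 2*√1255722 ≈ 2241.2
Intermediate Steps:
B(w, O) = -2*O² (B(w, O) = -2*O*O = -2*O²)
√((B(206, -163) + (941408 - 1*(-322638))) + 3811980) = √((-2*(-163)² + (941408 - 1*(-322638))) + 3811980) = √((-2*26569 + (941408 + 322638)) + 3811980) = √((-53138 + 1264046) + 3811980) = √(1210908 + 3811980) = √5022888 = 2*√1255722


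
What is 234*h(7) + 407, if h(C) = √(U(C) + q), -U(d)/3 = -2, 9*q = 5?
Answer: 407 + 78*√59 ≈ 1006.1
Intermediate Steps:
q = 5/9 (q = (⅑)*5 = 5/9 ≈ 0.55556)
U(d) = 6 (U(d) = -3*(-2) = 6)
h(C) = √59/3 (h(C) = √(6 + 5/9) = √(59/9) = √59/3)
234*h(7) + 407 = 234*(√59/3) + 407 = 78*√59 + 407 = 407 + 78*√59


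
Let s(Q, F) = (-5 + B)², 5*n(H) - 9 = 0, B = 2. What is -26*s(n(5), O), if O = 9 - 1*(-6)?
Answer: -234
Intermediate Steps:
O = 15 (O = 9 + 6 = 15)
n(H) = 9/5 (n(H) = 9/5 + (⅕)*0 = 9/5 + 0 = 9/5)
s(Q, F) = 9 (s(Q, F) = (-5 + 2)² = (-3)² = 9)
-26*s(n(5), O) = -26*9 = -234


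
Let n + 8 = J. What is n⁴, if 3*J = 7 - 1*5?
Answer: 234256/81 ≈ 2892.1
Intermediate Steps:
J = ⅔ (J = (7 - 1*5)/3 = (7 - 5)/3 = (⅓)*2 = ⅔ ≈ 0.66667)
n = -22/3 (n = -8 + ⅔ = -22/3 ≈ -7.3333)
n⁴ = (-22/3)⁴ = 234256/81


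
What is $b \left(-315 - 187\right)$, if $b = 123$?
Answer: $-61746$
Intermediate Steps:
$b \left(-315 - 187\right) = 123 \left(-315 - 187\right) = 123 \left(-502\right) = -61746$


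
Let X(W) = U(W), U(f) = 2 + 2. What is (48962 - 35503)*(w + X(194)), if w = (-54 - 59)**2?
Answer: 171911807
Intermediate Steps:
U(f) = 4
w = 12769 (w = (-113)**2 = 12769)
X(W) = 4
(48962 - 35503)*(w + X(194)) = (48962 - 35503)*(12769 + 4) = 13459*12773 = 171911807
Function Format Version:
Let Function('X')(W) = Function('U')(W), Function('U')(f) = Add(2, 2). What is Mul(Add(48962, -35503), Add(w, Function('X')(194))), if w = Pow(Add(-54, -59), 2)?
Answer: 171911807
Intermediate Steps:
Function('U')(f) = 4
w = 12769 (w = Pow(-113, 2) = 12769)
Function('X')(W) = 4
Mul(Add(48962, -35503), Add(w, Function('X')(194))) = Mul(Add(48962, -35503), Add(12769, 4)) = Mul(13459, 12773) = 171911807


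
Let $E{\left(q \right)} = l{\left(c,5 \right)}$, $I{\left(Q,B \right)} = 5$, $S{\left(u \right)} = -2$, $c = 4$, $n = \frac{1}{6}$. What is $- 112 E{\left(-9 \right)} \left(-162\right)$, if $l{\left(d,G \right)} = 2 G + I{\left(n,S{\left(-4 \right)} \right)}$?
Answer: $272160$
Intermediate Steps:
$n = \frac{1}{6} \approx 0.16667$
$l{\left(d,G \right)} = 5 + 2 G$ ($l{\left(d,G \right)} = 2 G + 5 = 5 + 2 G$)
$E{\left(q \right)} = 15$ ($E{\left(q \right)} = 5 + 2 \cdot 5 = 5 + 10 = 15$)
$- 112 E{\left(-9 \right)} \left(-162\right) = \left(-112\right) 15 \left(-162\right) = \left(-1680\right) \left(-162\right) = 272160$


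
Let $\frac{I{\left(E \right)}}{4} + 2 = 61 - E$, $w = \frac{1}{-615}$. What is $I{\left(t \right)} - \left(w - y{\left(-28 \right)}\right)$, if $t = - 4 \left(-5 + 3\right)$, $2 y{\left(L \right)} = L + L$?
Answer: $\frac{108241}{615} \approx 176.0$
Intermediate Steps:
$y{\left(L \right)} = L$ ($y{\left(L \right)} = \frac{L + L}{2} = \frac{2 L}{2} = L$)
$w = - \frac{1}{615} \approx -0.001626$
$t = 8$ ($t = \left(-4\right) \left(-2\right) = 8$)
$I{\left(E \right)} = 236 - 4 E$ ($I{\left(E \right)} = -8 + 4 \left(61 - E\right) = -8 - \left(-244 + 4 E\right) = 236 - 4 E$)
$I{\left(t \right)} - \left(w - y{\left(-28 \right)}\right) = \left(236 - 32\right) - \left(- \frac{1}{615} - -28\right) = \left(236 - 32\right) - \left(- \frac{1}{615} + 28\right) = 204 - \frac{17219}{615} = \frac{108241}{615}$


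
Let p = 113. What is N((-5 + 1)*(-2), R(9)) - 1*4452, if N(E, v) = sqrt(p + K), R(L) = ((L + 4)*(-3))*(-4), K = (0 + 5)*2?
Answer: -4452 + sqrt(123) ≈ -4440.9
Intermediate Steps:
K = 10 (K = 5*2 = 10)
R(L) = 48 + 12*L (R(L) = ((4 + L)*(-3))*(-4) = (-12 - 3*L)*(-4) = 48 + 12*L)
N(E, v) = sqrt(123) (N(E, v) = sqrt(113 + 10) = sqrt(123))
N((-5 + 1)*(-2), R(9)) - 1*4452 = sqrt(123) - 1*4452 = sqrt(123) - 4452 = -4452 + sqrt(123)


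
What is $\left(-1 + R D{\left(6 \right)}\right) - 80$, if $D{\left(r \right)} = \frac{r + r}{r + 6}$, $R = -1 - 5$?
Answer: $-87$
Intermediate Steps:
$R = -6$ ($R = -1 - 5 = -6$)
$D{\left(r \right)} = \frac{2 r}{6 + r}$
$\left(-1 + R D{\left(6 \right)}\right) - 80 = \left(-1 - 6 \cdot 2 \cdot 6 \frac{1}{6 + 6}\right) - 80 = \left(-1 - 6 \cdot 2 \cdot 6 \cdot \frac{1}{12}\right) - 80 = \left(-1 - 6\right) - 80 = -7 - 80 = -87$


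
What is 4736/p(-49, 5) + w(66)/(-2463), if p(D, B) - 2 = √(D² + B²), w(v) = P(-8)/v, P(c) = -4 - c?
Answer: -384939766/98428869 + 2368*√2426/1211 ≈ 92.402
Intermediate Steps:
w(v) = 4/v (w(v) = (-4 - 1*(-8))/v = (-4 + 8)/v = 4/v)
p(D, B) = 2 + √(B² + D²) (p(D, B) = 2 + √(D² + B²) = 2 + √(B² + D²))
4736/p(-49, 5) + w(66)/(-2463) = 4736/(2 + √(5² + (-49)²)) + (4/66)/(-2463) = 4736/(2 + √(25 + 2401)) + (4*(1/66))*(-1/2463) = 4736/(2 + √2426) + (2/33)*(-1/2463) = 4736/(2 + √2426) - 2/81279 = -2/81279 + 4736/(2 + √2426)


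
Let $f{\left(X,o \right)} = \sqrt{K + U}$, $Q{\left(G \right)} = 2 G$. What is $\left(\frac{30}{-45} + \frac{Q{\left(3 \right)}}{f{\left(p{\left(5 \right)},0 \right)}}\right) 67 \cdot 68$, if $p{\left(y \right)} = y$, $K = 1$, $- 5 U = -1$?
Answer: $- \frac{9112}{3} + 4556 \sqrt{30} \approx 21917.0$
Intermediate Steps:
$U = \frac{1}{5}$ ($U = \left(- \frac{1}{5}\right) \left(-1\right) = \frac{1}{5} \approx 0.2$)
$f{\left(X,o \right)} = \frac{\sqrt{30}}{5}$ ($f{\left(X,o \right)} = \sqrt{1 + \frac{1}{5}} = \sqrt{\frac{6}{5}} = \frac{\sqrt{30}}{5}$)
$\left(\frac{30}{-45} + \frac{Q{\left(3 \right)}}{f{\left(p{\left(5 \right)},0 \right)}}\right) 67 \cdot 68 = \left(\frac{30}{-45} + \frac{2 \cdot 3}{\frac{1}{5} \sqrt{30}}\right) 67 \cdot 68 = \left(30 \left(- \frac{1}{45}\right) + 6 \frac{\sqrt{30}}{6}\right) 67 \cdot 68 = \left(- \frac{2}{3} + \sqrt{30}\right) 67 \cdot 68 = \left(- \frac{134}{3} + 67 \sqrt{30}\right) 68 = - \frac{9112}{3} + 4556 \sqrt{30}$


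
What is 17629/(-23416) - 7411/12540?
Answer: -98650909/73409160 ≈ -1.3438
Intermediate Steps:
17629/(-23416) - 7411/12540 = 17629*(-1/23416) - 7411*1/12540 = -17629/23416 - 7411/12540 = -98650909/73409160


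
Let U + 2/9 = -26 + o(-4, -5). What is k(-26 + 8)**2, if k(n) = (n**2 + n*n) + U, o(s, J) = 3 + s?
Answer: 31214569/81 ≈ 3.8537e+5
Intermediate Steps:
U = -245/9 (U = -2/9 + (-26 + (3 - 4)) = -2/9 + (-26 - 1) = -2/9 - 27 = -245/9 ≈ -27.222)
k(n) = -245/9 + 2*n**2 (k(n) = (n**2 + n*n) - 245/9 = (n**2 + n**2) - 245/9 = 2*n**2 - 245/9 = -245/9 + 2*n**2)
k(-26 + 8)**2 = (-245/9 + 2*(-26 + 8)**2)**2 = (-245/9 + 2*(-18)**2)**2 = (-245/9 + 2*324)**2 = (-245/9 + 648)**2 = (5587/9)**2 = 31214569/81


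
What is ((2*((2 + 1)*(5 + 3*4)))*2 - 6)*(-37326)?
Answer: -7390548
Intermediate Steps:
((2*((2 + 1)*(5 + 3*4)))*2 - 6)*(-37326) = ((2*(3*(5 + 12)))*2 - 6)*(-37326) = ((2*(3*17))*2 - 6)*(-37326) = ((2*51)*2 - 6)*(-37326) = (102*2 - 6)*(-37326) = (204 - 6)*(-37326) = 198*(-37326) = -7390548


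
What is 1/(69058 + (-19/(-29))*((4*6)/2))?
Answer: 29/2002910 ≈ 1.4479e-5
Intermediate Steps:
1/(69058 + (-19/(-29))*((4*6)/2)) = 1/(69058 + (-1/29*(-19))*(24*(½))) = 1/(69058 + (19/29)*12) = 1/(69058 + 228/29) = 1/(2002910/29) = 29/2002910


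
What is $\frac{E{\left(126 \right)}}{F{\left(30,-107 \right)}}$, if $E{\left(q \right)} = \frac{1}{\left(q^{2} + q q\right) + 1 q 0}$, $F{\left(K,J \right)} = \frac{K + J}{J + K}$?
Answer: $\frac{1}{31752} \approx 3.1494 \cdot 10^{-5}$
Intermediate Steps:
$F{\left(K,J \right)} = 1$ ($F{\left(K,J \right)} = \frac{J + K}{J + K} = 1$)
$E{\left(q \right)} = \frac{1}{2 q^{2}}$ ($E{\left(q \right)} = \frac{1}{\left(q^{2} + q^{2}\right) + q 0} = \frac{1}{2 q^{2} + 0} = \frac{1}{2 q^{2}}$)
$\frac{E{\left(126 \right)}}{F{\left(30,-107 \right)}} = \frac{\frac{1}{2} \cdot \frac{1}{15876}}{1} = \frac{1}{2} \cdot \frac{1}{15876} \cdot 1 = \frac{1}{31752} \cdot 1 = \frac{1}{31752}$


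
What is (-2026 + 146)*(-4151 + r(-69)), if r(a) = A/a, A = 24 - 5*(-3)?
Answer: 179513680/23 ≈ 7.8049e+6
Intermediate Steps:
A = 39 (A = 24 - 1*(-15) = 24 + 15 = 39)
r(a) = 39/a
(-2026 + 146)*(-4151 + r(-69)) = (-2026 + 146)*(-4151 + 39/(-69)) = -1880*(-4151 + 39*(-1/69)) = -1880*(-4151 - 13/23) = -1880*(-95486/23) = 179513680/23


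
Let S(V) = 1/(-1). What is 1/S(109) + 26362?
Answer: 26361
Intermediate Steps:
S(V) = -1
1/S(109) + 26362 = 1/(-1) + 26362 = -1 + 26362 = 26361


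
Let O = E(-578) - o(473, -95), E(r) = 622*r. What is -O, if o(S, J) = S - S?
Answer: 359516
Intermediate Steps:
o(S, J) = 0
O = -359516 (O = 622*(-578) - 1*0 = -359516 + 0 = -359516)
-O = -1*(-359516) = 359516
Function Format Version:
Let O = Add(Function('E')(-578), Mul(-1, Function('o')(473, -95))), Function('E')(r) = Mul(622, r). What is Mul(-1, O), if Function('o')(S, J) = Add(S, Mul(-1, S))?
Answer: 359516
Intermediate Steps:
Function('o')(S, J) = 0
O = -359516 (O = Add(Mul(622, -578), Mul(-1, 0)) = Add(-359516, 0) = -359516)
Mul(-1, O) = Mul(-1, -359516) = 359516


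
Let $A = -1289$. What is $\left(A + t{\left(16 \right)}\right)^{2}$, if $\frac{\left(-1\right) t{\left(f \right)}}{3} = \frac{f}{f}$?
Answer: $1669264$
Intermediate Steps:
$t{\left(f \right)} = -3$ ($t{\left(f \right)} = - 3 \frac{f}{f} = \left(-3\right) 1 = -3$)
$\left(A + t{\left(16 \right)}\right)^{2} = \left(-1289 - 3\right)^{2} = \left(-1292\right)^{2} = 1669264$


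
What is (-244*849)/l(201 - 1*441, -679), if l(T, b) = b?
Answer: 207156/679 ≈ 305.09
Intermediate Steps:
(-244*849)/l(201 - 1*441, -679) = -244*849/(-679) = -207156*(-1/679) = 207156/679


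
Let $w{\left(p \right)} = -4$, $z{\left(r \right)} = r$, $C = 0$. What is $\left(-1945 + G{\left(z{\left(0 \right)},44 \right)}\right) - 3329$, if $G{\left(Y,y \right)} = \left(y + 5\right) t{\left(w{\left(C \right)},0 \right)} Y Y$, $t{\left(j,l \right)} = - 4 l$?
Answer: $-5274$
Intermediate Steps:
$G{\left(Y,y \right)} = 0$ ($G{\left(Y,y \right)} = \left(y + 5\right) \left(\left(-4\right) 0\right) Y Y = \left(5 + y\right) 0 Y^{2} = 0 Y^{2} = 0$)
$\left(-1945 + G{\left(z{\left(0 \right)},44 \right)}\right) - 3329 = \left(-1945 + 0\right) - 3329 = -1945 - 3329 = -5274$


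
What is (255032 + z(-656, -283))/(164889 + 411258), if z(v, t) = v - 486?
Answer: 6510/14773 ≈ 0.44067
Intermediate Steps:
z(v, t) = -486 + v
(255032 + z(-656, -283))/(164889 + 411258) = (255032 + (-486 - 656))/(164889 + 411258) = (255032 - 1142)/576147 = 253890*(1/576147) = 6510/14773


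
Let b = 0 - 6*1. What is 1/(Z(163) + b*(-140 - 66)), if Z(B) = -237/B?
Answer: 163/201231 ≈ 0.00081001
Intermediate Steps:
b = -6 (b = 0 - 6 = -6)
1/(Z(163) + b*(-140 - 66)) = 1/(-237/163 - 6*(-140 - 66)) = 1/(-237*1/163 - 6*(-206)) = 1/(-237/163 + 1236) = 1/(201231/163) = 163/201231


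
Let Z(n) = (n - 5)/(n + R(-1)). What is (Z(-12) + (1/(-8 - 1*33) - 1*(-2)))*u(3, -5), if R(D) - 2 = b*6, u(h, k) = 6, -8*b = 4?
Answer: 10500/533 ≈ 19.700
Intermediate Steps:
b = -½ (b = -⅛*4 = -½ ≈ -0.50000)
R(D) = -1 (R(D) = 2 - ½*6 = 2 - 3 = -1)
Z(n) = (-5 + n)/(-1 + n) (Z(n) = (n - 5)/(n - 1) = (-5 + n)/(-1 + n))
(Z(-12) + (1/(-8 - 1*33) - 1*(-2)))*u(3, -5) = ((-5 - 12)/(-1 - 12) + (1/(-8 - 1*33) - 1*(-2)))*6 = (-17/(-13) + (1/(-8 - 33) + 2))*6 = (-1/13*(-17) + (1/(-41) + 2))*6 = (17/13 + (-1/41 + 2))*6 = (17/13 + 81/41)*6 = (1750/533)*6 = 10500/533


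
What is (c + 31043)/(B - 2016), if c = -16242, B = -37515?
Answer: -14801/39531 ≈ -0.37441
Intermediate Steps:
(c + 31043)/(B - 2016) = (-16242 + 31043)/(-37515 - 2016) = 14801/(-39531) = 14801*(-1/39531) = -14801/39531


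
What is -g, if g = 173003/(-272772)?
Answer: 173003/272772 ≈ 0.63424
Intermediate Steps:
g = -173003/272772 (g = 173003*(-1/272772) = -173003/272772 ≈ -0.63424)
-g = -1*(-173003/272772) = 173003/272772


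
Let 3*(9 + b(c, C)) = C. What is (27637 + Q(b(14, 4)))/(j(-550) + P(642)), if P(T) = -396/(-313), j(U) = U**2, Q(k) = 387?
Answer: 1096439/11835362 ≈ 0.092641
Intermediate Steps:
b(c, C) = -9 + C/3
P(T) = 396/313 (P(T) = -396*(-1/313) = 396/313)
(27637 + Q(b(14, 4)))/(j(-550) + P(642)) = (27637 + 387)/((-550)**2 + 396/313) = 28024/(302500 + 396/313) = 28024/(94682896/313) = 28024*(313/94682896) = 1096439/11835362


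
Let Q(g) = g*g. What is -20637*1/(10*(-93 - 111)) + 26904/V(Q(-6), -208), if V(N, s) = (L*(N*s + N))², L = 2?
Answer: 3979284301/393353820 ≈ 10.116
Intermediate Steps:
Q(g) = g²
V(N, s) = (2*N + 2*N*s)² (V(N, s) = (2*(N*s + N))² = (2*(N + N*s))² = (2*N + 2*N*s)²)
-20637*1/(10*(-93 - 111)) + 26904/V(Q(-6), -208) = -20637*1/(10*(-93 - 111)) + 26904/((4*((-6)²)²*(1 - 208)²)) = -20637/((-204*10)) + 26904/((4*36²*(-207)²)) = -20637/(-2040) + 26904/((4*1296*42849)) = -20637*(-1/2040) + 26904/222129216 = 6879/680 + 26904*(1/222129216) = 6879/680 + 1121/9255384 = 3979284301/393353820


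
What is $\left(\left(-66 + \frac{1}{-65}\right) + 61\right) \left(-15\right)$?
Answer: $\frac{978}{13} \approx 75.231$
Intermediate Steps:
$\left(\left(-66 + \frac{1}{-65}\right) + 61\right) \left(-15\right) = \left(\left(-66 - \frac{1}{65}\right) + 61\right) \left(-15\right) = \left(- \frac{4291}{65} + 61\right) \left(-15\right) = \left(- \frac{326}{65}\right) \left(-15\right) = \frac{978}{13}$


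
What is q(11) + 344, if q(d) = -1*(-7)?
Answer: 351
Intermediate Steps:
q(d) = 7
q(11) + 344 = 7 + 344 = 351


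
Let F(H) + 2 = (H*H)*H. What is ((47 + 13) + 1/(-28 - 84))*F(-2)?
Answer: -33595/56 ≈ -599.91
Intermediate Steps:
F(H) = -2 + H**3 (F(H) = -2 + (H*H)*H = -2 + H**2*H = -2 + H**3)
((47 + 13) + 1/(-28 - 84))*F(-2) = ((47 + 13) + 1/(-28 - 84))*(-2 + (-2)**3) = (60 + 1/(-112))*(-2 - 8) = (60 - 1/112)*(-10) = (6719/112)*(-10) = -33595/56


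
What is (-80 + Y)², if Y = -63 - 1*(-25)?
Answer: 13924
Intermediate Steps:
Y = -38 (Y = -63 + 25 = -38)
(-80 + Y)² = (-80 - 38)² = (-118)² = 13924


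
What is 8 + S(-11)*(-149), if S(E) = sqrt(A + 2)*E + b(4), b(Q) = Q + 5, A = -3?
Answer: -1333 + 1639*I ≈ -1333.0 + 1639.0*I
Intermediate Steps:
b(Q) = 5 + Q
S(E) = 9 + I*E (S(E) = sqrt(-3 + 2)*E + (5 + 4) = sqrt(-1)*E + 9 = I*E + 9 = 9 + I*E)
8 + S(-11)*(-149) = 8 + (9 + I*(-11))*(-149) = 8 + (9 - 11*I)*(-149) = 8 + (-1341 + 1639*I) = -1333 + 1639*I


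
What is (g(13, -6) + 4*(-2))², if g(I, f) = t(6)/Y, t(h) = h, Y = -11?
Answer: 8836/121 ≈ 73.025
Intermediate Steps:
g(I, f) = -6/11 (g(I, f) = 6/(-11) = 6*(-1/11) = -6/11)
(g(13, -6) + 4*(-2))² = (-6/11 + 4*(-2))² = (-6/11 - 8)² = (-94/11)² = 8836/121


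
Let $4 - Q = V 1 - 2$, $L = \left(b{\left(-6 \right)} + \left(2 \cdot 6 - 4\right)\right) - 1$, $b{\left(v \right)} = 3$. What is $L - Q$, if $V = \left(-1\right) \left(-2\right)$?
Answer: $6$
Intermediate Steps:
$V = 2$
$L = 10$ ($L = \left(3 + \left(2 \cdot 6 - 4\right)\right) - 1 = \left(3 + \left(12 - 4\right)\right) + \left(-5 + 4\right) = \left(3 + 8\right) - 1 = 11 - 1 = 10$)
$Q = 4$ ($Q = 4 - \left(2 \cdot 1 - 2\right) = 4 - \left(2 - 2\right) = 4 - 0 = 4 + 0 = 4$)
$L - Q = 10 - 4 = 6$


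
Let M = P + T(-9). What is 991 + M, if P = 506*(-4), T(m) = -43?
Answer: -1076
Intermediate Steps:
P = -2024
M = -2067 (M = -2024 - 43 = -2067)
991 + M = 991 - 2067 = -1076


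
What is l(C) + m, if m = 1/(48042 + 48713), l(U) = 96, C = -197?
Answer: 9288481/96755 ≈ 96.000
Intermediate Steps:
m = 1/96755 ≈ 1.0335e-5
l(C) + m = 96 + 1/96755 = 9288481/96755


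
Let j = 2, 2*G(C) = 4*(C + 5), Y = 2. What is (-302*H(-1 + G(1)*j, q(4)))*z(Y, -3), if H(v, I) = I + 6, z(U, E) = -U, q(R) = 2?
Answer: 4832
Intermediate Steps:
G(C) = 10 + 2*C (G(C) = (4*(C + 5))/2 = (4*(5 + C))/2 = (20 + 4*C)/2 = 10 + 2*C)
H(v, I) = 6 + I
(-302*H(-1 + G(1)*j, q(4)))*z(Y, -3) = (-302*(6 + 2))*(-1*2) = -302*8*(-2) = -2416*(-2) = 4832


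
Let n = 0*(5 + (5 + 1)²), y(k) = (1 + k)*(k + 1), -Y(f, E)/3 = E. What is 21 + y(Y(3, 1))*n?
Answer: 21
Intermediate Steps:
Y(f, E) = -3*E
y(k) = (1 + k)² (y(k) = (1 + k)*(1 + k) = (1 + k)²)
n = 0 (n = 0*(5 + 6²) = 0*(5 + 36) = 0*41 = 0)
21 + y(Y(3, 1))*n = 21 + (1 - 3*1)²*0 = 21 + (1 - 3)²*0 = 21 + (-2)²*0 = 21 + 4*0 = 21 + 0 = 21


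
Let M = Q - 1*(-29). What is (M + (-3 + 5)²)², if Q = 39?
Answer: 5184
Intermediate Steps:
M = 68 (M = 39 - 1*(-29) = 39 + 29 = 68)
(M + (-3 + 5)²)² = (68 + (-3 + 5)²)² = (68 + 2²)² = (68 + 4)² = 72² = 5184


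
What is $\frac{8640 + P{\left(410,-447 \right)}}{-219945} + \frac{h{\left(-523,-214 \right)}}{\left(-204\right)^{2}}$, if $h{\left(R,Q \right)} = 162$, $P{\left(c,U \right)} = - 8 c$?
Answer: $- \frac{2082563}{101702568} \approx -0.020477$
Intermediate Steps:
$\frac{8640 + P{\left(410,-447 \right)}}{-219945} + \frac{h{\left(-523,-214 \right)}}{\left(-204\right)^{2}} = \frac{8640 - 3280}{-219945} + \frac{162}{\left(-204\right)^{2}} = \left(8640 - 3280\right) \left(- \frac{1}{219945}\right) + \frac{162}{41616} = 5360 \left(- \frac{1}{219945}\right) + 162 \cdot \frac{1}{41616} = - \frac{1072}{43989} + \frac{9}{2312} = - \frac{2082563}{101702568}$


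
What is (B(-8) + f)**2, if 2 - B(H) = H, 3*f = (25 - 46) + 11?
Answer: 400/9 ≈ 44.444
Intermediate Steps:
f = -10/3 (f = ((25 - 46) + 11)/3 = (-21 + 11)/3 = (1/3)*(-10) = -10/3 ≈ -3.3333)
B(H) = 2 - H
(B(-8) + f)**2 = ((2 - 1*(-8)) - 10/3)**2 = ((2 + 8) - 10/3)**2 = (10 - 10/3)**2 = (20/3)**2 = 400/9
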